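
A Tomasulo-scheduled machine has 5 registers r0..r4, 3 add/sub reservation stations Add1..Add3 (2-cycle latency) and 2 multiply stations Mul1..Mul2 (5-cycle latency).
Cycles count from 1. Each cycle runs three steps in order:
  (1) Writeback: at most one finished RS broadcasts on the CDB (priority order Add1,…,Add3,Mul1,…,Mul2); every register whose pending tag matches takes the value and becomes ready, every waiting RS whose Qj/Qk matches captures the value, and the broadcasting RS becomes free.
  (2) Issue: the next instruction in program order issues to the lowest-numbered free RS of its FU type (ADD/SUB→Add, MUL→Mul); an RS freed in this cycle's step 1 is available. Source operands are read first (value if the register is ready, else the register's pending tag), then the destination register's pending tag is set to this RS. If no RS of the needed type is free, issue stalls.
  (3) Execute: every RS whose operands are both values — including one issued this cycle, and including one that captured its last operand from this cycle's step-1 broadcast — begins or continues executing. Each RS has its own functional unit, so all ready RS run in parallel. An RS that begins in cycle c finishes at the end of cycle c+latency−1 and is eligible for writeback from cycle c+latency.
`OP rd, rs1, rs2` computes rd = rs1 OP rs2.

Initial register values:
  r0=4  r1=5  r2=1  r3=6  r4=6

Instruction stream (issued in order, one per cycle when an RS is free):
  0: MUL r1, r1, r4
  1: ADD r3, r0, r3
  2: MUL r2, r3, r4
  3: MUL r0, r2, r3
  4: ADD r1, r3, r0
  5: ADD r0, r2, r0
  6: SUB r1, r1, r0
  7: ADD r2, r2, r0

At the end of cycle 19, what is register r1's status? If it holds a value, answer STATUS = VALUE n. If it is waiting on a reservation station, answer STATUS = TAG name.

STATUS = TAG Add3

c1: issue MUL r1<-Mul1 | r0:4,r1:Mul1,r2:1,r3:6,r4:6
c2: issue ADD r3<-Add1 | r0:4,r1:Mul1,r2:1,r3:Add1,r4:6
c3: issue MUL r2<-Mul2 | r0:4,r1:Mul1,r2:Mul2,r3:Add1,r4:6
c4: CDB Add1=10; stall | r0:4,r1:Mul1,r2:Mul2,r3:10,r4:6
c5: stall | r0:4,r1:Mul1,r2:Mul2,r3:10,r4:6
c6: CDB Mul1=30; issue MUL r0<-Mul1 | r0:Mul1,r1:30,r2:Mul2,r3:10,r4:6
c7: issue ADD r1<-Add1 | r0:Mul1,r1:Add1,r2:Mul2,r3:10,r4:6
c8: issue ADD r0<-Add2 | r0:Add2,r1:Add1,r2:Mul2,r3:10,r4:6
c9: CDB Mul2=60; issue SUB r1<-Add3 | r0:Add2,r1:Add3,r2:60,r3:10,r4:6
c10: stall | r0:Add2,r1:Add3,r2:60,r3:10,r4:6
c11: stall | r0:Add2,r1:Add3,r2:60,r3:10,r4:6
c12: stall | r0:Add2,r1:Add3,r2:60,r3:10,r4:6
c13: stall | r0:Add2,r1:Add3,r2:60,r3:10,r4:6
c14: CDB Mul1=600; stall | r0:Add2,r1:Add3,r2:60,r3:10,r4:6
c15: stall | r0:Add2,r1:Add3,r2:60,r3:10,r4:6
c16: CDB Add1=610; issue ADD r2<-Add1 | r0:Add2,r1:Add3,r2:Add1,r3:10,r4:6
c17: CDB Add2=660 | r0:660,r1:Add3,r2:Add1,r3:10,r4:6
c18: - | r0:660,r1:Add3,r2:Add1,r3:10,r4:6
c19: CDB Add1=720 | r0:660,r1:Add3,r2:720,r3:10,r4:6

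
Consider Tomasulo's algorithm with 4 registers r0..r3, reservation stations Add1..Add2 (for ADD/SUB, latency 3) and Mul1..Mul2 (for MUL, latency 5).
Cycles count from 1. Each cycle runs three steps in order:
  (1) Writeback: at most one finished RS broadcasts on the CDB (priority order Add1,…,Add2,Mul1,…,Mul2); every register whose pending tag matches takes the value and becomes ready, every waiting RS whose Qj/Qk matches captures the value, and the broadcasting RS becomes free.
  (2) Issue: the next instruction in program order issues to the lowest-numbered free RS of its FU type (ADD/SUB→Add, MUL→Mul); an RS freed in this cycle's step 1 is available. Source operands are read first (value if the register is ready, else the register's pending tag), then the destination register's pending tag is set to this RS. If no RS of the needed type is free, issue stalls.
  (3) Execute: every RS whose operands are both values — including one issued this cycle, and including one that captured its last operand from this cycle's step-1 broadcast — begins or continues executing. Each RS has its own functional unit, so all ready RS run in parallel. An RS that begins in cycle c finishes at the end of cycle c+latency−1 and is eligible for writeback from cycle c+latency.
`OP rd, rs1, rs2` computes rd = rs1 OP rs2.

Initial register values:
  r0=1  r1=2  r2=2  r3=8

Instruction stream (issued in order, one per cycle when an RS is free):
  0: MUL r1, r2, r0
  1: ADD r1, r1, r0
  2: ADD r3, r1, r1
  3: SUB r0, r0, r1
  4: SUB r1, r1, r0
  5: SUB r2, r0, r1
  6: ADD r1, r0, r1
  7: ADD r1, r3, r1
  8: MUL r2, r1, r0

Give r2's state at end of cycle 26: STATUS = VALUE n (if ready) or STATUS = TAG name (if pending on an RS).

STATUS = VALUE -18

cycle 1: issue MUL r1<-Mul1 // r0:1,r1:Mul1,r2:2,r3:8
cycle 2: issue ADD r1<-Add1 // r0:1,r1:Add1,r2:2,r3:8
cycle 3: issue ADD r3<-Add2 // r0:1,r1:Add1,r2:2,r3:Add2
cycle 4: stall // r0:1,r1:Add1,r2:2,r3:Add2
cycle 5: stall // r0:1,r1:Add1,r2:2,r3:Add2
cycle 6: CDB Mul1=2; stall // r0:1,r1:Add1,r2:2,r3:Add2
cycle 7: stall // r0:1,r1:Add1,r2:2,r3:Add2
cycle 8: stall // r0:1,r1:Add1,r2:2,r3:Add2
cycle 9: CDB Add1=3; issue SUB r0<-Add1 // r0:Add1,r1:3,r2:2,r3:Add2
cycle 10: stall // r0:Add1,r1:3,r2:2,r3:Add2
cycle 11: stall // r0:Add1,r1:3,r2:2,r3:Add2
cycle 12: CDB Add1=-2; issue SUB r1<-Add1 // r0:-2,r1:Add1,r2:2,r3:Add2
cycle 13: CDB Add2=6; issue SUB r2<-Add2 // r0:-2,r1:Add1,r2:Add2,r3:6
cycle 14: stall // r0:-2,r1:Add1,r2:Add2,r3:6
cycle 15: CDB Add1=5; issue ADD r1<-Add1 // r0:-2,r1:Add1,r2:Add2,r3:6
cycle 16: stall // r0:-2,r1:Add1,r2:Add2,r3:6
cycle 17: stall // r0:-2,r1:Add1,r2:Add2,r3:6
cycle 18: CDB Add1=3; issue ADD r1<-Add1 // r0:-2,r1:Add1,r2:Add2,r3:6
cycle 19: CDB Add2=-7; issue MUL r2<-Mul1 // r0:-2,r1:Add1,r2:Mul1,r3:6
cycle 20: - // r0:-2,r1:Add1,r2:Mul1,r3:6
cycle 21: CDB Add1=9 // r0:-2,r1:9,r2:Mul1,r3:6
cycle 22: - // r0:-2,r1:9,r2:Mul1,r3:6
cycle 23: - // r0:-2,r1:9,r2:Mul1,r3:6
cycle 24: - // r0:-2,r1:9,r2:Mul1,r3:6
cycle 25: - // r0:-2,r1:9,r2:Mul1,r3:6
cycle 26: CDB Mul1=-18 // r0:-2,r1:9,r2:-18,r3:6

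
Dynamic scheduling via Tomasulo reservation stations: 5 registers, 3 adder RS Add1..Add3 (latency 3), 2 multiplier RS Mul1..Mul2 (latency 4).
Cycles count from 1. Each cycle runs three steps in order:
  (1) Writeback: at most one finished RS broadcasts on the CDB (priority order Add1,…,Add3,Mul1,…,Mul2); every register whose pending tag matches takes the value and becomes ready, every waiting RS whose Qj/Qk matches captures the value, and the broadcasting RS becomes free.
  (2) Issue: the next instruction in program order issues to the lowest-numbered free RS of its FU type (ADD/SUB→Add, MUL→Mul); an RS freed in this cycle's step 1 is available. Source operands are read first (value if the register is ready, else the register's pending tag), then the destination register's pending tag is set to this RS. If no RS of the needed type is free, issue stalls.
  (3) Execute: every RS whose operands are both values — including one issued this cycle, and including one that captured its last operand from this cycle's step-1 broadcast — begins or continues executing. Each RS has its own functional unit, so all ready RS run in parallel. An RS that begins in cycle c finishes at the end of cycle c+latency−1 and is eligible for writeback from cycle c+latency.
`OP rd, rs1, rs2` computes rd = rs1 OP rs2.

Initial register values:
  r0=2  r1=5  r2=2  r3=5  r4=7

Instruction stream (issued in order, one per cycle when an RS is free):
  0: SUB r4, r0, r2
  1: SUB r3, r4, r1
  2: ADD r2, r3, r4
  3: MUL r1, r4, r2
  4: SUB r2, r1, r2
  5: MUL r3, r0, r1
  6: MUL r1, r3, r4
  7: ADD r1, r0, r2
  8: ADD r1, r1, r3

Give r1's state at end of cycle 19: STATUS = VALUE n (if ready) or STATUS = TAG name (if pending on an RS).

cycle 1: issue SUB r4<-Add1 // r0:2,r1:5,r2:2,r3:5,r4:Add1
cycle 2: issue SUB r3<-Add2 // r0:2,r1:5,r2:2,r3:Add2,r4:Add1
cycle 3: issue ADD r2<-Add3 // r0:2,r1:5,r2:Add3,r3:Add2,r4:Add1
cycle 4: CDB Add1=0; issue MUL r1<-Mul1 // r0:2,r1:Mul1,r2:Add3,r3:Add2,r4:0
cycle 5: issue SUB r2<-Add1 // r0:2,r1:Mul1,r2:Add1,r3:Add2,r4:0
cycle 6: issue MUL r3<-Mul2 // r0:2,r1:Mul1,r2:Add1,r3:Mul2,r4:0
cycle 7: CDB Add2=-5; stall // r0:2,r1:Mul1,r2:Add1,r3:Mul2,r4:0
cycle 8: stall // r0:2,r1:Mul1,r2:Add1,r3:Mul2,r4:0
cycle 9: stall // r0:2,r1:Mul1,r2:Add1,r3:Mul2,r4:0
cycle 10: CDB Add3=-5; stall // r0:2,r1:Mul1,r2:Add1,r3:Mul2,r4:0
cycle 11: stall // r0:2,r1:Mul1,r2:Add1,r3:Mul2,r4:0
cycle 12: stall // r0:2,r1:Mul1,r2:Add1,r3:Mul2,r4:0
cycle 13: stall // r0:2,r1:Mul1,r2:Add1,r3:Mul2,r4:0
cycle 14: CDB Mul1=0; issue MUL r1<-Mul1 // r0:2,r1:Mul1,r2:Add1,r3:Mul2,r4:0
cycle 15: issue ADD r1<-Add2 // r0:2,r1:Add2,r2:Add1,r3:Mul2,r4:0
cycle 16: issue ADD r1<-Add3 // r0:2,r1:Add3,r2:Add1,r3:Mul2,r4:0
cycle 17: CDB Add1=5 // r0:2,r1:Add3,r2:5,r3:Mul2,r4:0
cycle 18: CDB Mul2=0 // r0:2,r1:Add3,r2:5,r3:0,r4:0
cycle 19: - // r0:2,r1:Add3,r2:5,r3:0,r4:0

STATUS = TAG Add3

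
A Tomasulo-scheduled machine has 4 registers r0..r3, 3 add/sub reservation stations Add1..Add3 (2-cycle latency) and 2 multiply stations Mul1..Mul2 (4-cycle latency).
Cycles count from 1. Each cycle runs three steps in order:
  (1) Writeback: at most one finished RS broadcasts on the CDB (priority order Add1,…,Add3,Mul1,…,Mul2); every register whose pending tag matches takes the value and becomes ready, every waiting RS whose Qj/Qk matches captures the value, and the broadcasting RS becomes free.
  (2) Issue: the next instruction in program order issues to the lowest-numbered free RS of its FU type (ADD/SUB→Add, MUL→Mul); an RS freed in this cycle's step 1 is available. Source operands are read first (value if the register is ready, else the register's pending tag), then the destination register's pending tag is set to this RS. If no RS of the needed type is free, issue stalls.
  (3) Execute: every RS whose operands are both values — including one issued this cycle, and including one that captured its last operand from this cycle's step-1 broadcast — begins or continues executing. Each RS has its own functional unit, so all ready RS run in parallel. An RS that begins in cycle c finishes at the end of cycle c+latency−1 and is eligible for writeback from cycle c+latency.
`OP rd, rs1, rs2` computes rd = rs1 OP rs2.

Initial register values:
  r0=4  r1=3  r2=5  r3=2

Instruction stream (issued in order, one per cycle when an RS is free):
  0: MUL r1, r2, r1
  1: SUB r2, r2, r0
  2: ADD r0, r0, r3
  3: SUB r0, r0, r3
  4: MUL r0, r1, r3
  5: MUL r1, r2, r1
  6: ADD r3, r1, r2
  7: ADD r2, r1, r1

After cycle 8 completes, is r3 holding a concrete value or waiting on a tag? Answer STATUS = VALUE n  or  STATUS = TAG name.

STATUS = TAG Add1

cycle 1: issue MUL r1<-Mul1 // r0:4,r1:Mul1,r2:5,r3:2
cycle 2: issue SUB r2<-Add1 // r0:4,r1:Mul1,r2:Add1,r3:2
cycle 3: issue ADD r0<-Add2 // r0:Add2,r1:Mul1,r2:Add1,r3:2
cycle 4: CDB Add1=1; issue SUB r0<-Add1 // r0:Add1,r1:Mul1,r2:1,r3:2
cycle 5: CDB Add2=6; issue MUL r0<-Mul2 // r0:Mul2,r1:Mul1,r2:1,r3:2
cycle 6: CDB Mul1=15; issue MUL r1<-Mul1 // r0:Mul2,r1:Mul1,r2:1,r3:2
cycle 7: CDB Add1=4; issue ADD r3<-Add1 // r0:Mul2,r1:Mul1,r2:1,r3:Add1
cycle 8: issue ADD r2<-Add2 // r0:Mul2,r1:Mul1,r2:Add2,r3:Add1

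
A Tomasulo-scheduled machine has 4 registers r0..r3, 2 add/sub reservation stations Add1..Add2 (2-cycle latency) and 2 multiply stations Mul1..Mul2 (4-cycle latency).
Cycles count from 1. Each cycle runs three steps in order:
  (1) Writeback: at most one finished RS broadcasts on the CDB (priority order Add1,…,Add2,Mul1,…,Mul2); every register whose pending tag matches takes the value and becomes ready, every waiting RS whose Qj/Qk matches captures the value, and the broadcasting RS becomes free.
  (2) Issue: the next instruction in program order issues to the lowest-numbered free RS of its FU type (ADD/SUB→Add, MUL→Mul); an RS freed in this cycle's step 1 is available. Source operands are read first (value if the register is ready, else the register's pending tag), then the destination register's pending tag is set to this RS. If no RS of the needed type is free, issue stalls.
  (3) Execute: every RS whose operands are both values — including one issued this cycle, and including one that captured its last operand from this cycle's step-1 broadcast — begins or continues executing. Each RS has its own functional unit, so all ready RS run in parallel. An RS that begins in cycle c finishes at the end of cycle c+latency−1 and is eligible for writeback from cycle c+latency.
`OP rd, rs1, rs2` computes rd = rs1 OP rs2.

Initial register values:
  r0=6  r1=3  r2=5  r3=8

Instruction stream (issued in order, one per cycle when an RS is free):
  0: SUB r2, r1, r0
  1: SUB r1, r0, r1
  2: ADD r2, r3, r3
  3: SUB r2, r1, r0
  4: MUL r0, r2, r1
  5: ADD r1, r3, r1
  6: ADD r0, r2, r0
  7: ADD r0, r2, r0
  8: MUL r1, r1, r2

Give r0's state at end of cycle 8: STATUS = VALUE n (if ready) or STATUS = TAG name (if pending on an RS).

STATUS = TAG Add1

  c1: issue SUB r2<-Add1  regs: r0:6,r1:3,r2:Add1,r3:8
  c2: issue SUB r1<-Add2  regs: r0:6,r1:Add2,r2:Add1,r3:8
  c3: CDB Add1=-3; issue ADD r2<-Add1  regs: r0:6,r1:Add2,r2:Add1,r3:8
  c4: CDB Add2=3; issue SUB r2<-Add2  regs: r0:6,r1:3,r2:Add2,r3:8
  c5: CDB Add1=16; issue MUL r0<-Mul1  regs: r0:Mul1,r1:3,r2:Add2,r3:8
  c6: CDB Add2=-3; issue ADD r1<-Add1  regs: r0:Mul1,r1:Add1,r2:-3,r3:8
  c7: issue ADD r0<-Add2  regs: r0:Add2,r1:Add1,r2:-3,r3:8
  c8: CDB Add1=11; issue ADD r0<-Add1  regs: r0:Add1,r1:11,r2:-3,r3:8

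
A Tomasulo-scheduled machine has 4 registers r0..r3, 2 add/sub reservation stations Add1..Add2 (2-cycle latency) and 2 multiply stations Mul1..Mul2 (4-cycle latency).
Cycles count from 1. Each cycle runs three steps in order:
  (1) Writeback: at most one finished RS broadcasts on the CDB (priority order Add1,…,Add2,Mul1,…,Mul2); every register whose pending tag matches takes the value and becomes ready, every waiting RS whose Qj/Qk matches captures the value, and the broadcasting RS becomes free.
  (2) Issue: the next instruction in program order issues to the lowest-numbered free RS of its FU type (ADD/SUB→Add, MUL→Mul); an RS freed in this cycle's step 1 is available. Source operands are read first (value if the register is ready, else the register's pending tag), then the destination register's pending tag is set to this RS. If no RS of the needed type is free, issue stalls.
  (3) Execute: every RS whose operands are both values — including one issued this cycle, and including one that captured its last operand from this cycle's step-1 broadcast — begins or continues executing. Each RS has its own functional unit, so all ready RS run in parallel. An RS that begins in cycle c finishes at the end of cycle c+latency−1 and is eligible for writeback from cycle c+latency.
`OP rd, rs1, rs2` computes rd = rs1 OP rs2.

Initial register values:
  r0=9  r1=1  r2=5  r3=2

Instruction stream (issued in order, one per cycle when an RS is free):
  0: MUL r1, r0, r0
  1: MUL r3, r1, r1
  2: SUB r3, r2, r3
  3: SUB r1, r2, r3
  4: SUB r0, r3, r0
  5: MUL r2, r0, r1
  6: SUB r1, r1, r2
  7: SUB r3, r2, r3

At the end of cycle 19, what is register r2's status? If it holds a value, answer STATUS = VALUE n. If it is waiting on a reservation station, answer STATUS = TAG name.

c1: issue MUL r1<-Mul1 | r0:9,r1:Mul1,r2:5,r3:2
c2: issue MUL r3<-Mul2 | r0:9,r1:Mul1,r2:5,r3:Mul2
c3: issue SUB r3<-Add1 | r0:9,r1:Mul1,r2:5,r3:Add1
c4: issue SUB r1<-Add2 | r0:9,r1:Add2,r2:5,r3:Add1
c5: CDB Mul1=81; stall | r0:9,r1:Add2,r2:5,r3:Add1
c6: stall | r0:9,r1:Add2,r2:5,r3:Add1
c7: stall | r0:9,r1:Add2,r2:5,r3:Add1
c8: stall | r0:9,r1:Add2,r2:5,r3:Add1
c9: CDB Mul2=6561; stall | r0:9,r1:Add2,r2:5,r3:Add1
c10: stall | r0:9,r1:Add2,r2:5,r3:Add1
c11: CDB Add1=-6556; issue SUB r0<-Add1 | r0:Add1,r1:Add2,r2:5,r3:-6556
c12: issue MUL r2<-Mul1 | r0:Add1,r1:Add2,r2:Mul1,r3:-6556
c13: CDB Add1=-6565; issue SUB r1<-Add1 | r0:-6565,r1:Add1,r2:Mul1,r3:-6556
c14: CDB Add2=6561; issue SUB r3<-Add2 | r0:-6565,r1:Add1,r2:Mul1,r3:Add2
c15: - | r0:-6565,r1:Add1,r2:Mul1,r3:Add2
c16: - | r0:-6565,r1:Add1,r2:Mul1,r3:Add2
c17: - | r0:-6565,r1:Add1,r2:Mul1,r3:Add2
c18: CDB Mul1=-43072965 | r0:-6565,r1:Add1,r2:-43072965,r3:Add2
c19: - | r0:-6565,r1:Add1,r2:-43072965,r3:Add2

STATUS = VALUE -43072965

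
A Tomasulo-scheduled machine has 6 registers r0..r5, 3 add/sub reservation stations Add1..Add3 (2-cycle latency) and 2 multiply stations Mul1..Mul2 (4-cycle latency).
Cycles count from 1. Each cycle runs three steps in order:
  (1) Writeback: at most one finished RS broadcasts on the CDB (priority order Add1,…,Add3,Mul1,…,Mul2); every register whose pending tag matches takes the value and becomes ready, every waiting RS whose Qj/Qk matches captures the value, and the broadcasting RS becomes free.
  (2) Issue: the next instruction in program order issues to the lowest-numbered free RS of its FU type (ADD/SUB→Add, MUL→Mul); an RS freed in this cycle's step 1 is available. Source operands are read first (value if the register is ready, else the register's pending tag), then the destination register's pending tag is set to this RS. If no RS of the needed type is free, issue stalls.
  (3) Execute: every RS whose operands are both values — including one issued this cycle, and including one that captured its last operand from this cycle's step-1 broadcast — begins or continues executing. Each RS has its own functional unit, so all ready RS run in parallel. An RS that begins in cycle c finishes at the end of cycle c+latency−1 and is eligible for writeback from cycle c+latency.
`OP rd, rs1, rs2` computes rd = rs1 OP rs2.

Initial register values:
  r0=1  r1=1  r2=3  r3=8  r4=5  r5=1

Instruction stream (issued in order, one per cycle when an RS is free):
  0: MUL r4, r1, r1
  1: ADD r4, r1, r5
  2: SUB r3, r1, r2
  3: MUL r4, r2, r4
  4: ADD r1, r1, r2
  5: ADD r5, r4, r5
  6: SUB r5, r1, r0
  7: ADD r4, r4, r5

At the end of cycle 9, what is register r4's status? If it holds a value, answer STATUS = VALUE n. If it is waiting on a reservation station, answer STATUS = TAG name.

STATUS = TAG Add3

c1: issue MUL r4<-Mul1 | r0:1,r1:1,r2:3,r3:8,r4:Mul1,r5:1
c2: issue ADD r4<-Add1 | r0:1,r1:1,r2:3,r3:8,r4:Add1,r5:1
c3: issue SUB r3<-Add2 | r0:1,r1:1,r2:3,r3:Add2,r4:Add1,r5:1
c4: CDB Add1=2; issue MUL r4<-Mul2 | r0:1,r1:1,r2:3,r3:Add2,r4:Mul2,r5:1
c5: CDB Add2=-2; issue ADD r1<-Add1 | r0:1,r1:Add1,r2:3,r3:-2,r4:Mul2,r5:1
c6: CDB Mul1=1; issue ADD r5<-Add2 | r0:1,r1:Add1,r2:3,r3:-2,r4:Mul2,r5:Add2
c7: CDB Add1=4; issue SUB r5<-Add1 | r0:1,r1:4,r2:3,r3:-2,r4:Mul2,r5:Add1
c8: CDB Mul2=6; issue ADD r4<-Add3 | r0:1,r1:4,r2:3,r3:-2,r4:Add3,r5:Add1
c9: CDB Add1=3 | r0:1,r1:4,r2:3,r3:-2,r4:Add3,r5:3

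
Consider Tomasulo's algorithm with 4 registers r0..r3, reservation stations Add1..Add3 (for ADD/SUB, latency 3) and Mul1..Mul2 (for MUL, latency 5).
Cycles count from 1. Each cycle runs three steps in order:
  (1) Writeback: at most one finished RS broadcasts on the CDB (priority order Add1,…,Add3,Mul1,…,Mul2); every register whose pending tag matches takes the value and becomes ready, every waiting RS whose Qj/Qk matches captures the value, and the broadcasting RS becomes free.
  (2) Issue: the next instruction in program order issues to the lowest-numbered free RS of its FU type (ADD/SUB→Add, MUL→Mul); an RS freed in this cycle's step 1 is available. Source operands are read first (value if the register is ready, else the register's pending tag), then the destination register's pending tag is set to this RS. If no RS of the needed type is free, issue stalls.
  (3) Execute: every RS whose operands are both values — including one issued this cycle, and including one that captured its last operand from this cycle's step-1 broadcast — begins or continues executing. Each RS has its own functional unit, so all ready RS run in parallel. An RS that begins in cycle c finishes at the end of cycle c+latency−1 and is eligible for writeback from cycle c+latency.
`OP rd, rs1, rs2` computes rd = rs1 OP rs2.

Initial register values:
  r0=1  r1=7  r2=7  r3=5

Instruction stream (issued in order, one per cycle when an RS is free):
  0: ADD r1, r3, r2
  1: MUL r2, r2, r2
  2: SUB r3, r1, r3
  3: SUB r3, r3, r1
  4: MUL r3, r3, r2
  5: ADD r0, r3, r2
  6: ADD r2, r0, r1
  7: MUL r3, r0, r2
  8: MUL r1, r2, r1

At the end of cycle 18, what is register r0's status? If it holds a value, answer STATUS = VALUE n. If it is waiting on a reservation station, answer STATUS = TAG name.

cycle 1: issue ADD r1<-Add1 // r0:1,r1:Add1,r2:7,r3:5
cycle 2: issue MUL r2<-Mul1 // r0:1,r1:Add1,r2:Mul1,r3:5
cycle 3: issue SUB r3<-Add2 // r0:1,r1:Add1,r2:Mul1,r3:Add2
cycle 4: CDB Add1=12; issue SUB r3<-Add1 // r0:1,r1:12,r2:Mul1,r3:Add1
cycle 5: issue MUL r3<-Mul2 // r0:1,r1:12,r2:Mul1,r3:Mul2
cycle 6: issue ADD r0<-Add3 // r0:Add3,r1:12,r2:Mul1,r3:Mul2
cycle 7: CDB Add2=7; issue ADD r2<-Add2 // r0:Add3,r1:12,r2:Add2,r3:Mul2
cycle 8: CDB Mul1=49; issue MUL r3<-Mul1 // r0:Add3,r1:12,r2:Add2,r3:Mul1
cycle 9: stall // r0:Add3,r1:12,r2:Add2,r3:Mul1
cycle 10: CDB Add1=-5; stall // r0:Add3,r1:12,r2:Add2,r3:Mul1
cycle 11: stall // r0:Add3,r1:12,r2:Add2,r3:Mul1
cycle 12: stall // r0:Add3,r1:12,r2:Add2,r3:Mul1
cycle 13: stall // r0:Add3,r1:12,r2:Add2,r3:Mul1
cycle 14: stall // r0:Add3,r1:12,r2:Add2,r3:Mul1
cycle 15: CDB Mul2=-245; issue MUL r1<-Mul2 // r0:Add3,r1:Mul2,r2:Add2,r3:Mul1
cycle 16: - // r0:Add3,r1:Mul2,r2:Add2,r3:Mul1
cycle 17: - // r0:Add3,r1:Mul2,r2:Add2,r3:Mul1
cycle 18: CDB Add3=-196 // r0:-196,r1:Mul2,r2:Add2,r3:Mul1

STATUS = VALUE -196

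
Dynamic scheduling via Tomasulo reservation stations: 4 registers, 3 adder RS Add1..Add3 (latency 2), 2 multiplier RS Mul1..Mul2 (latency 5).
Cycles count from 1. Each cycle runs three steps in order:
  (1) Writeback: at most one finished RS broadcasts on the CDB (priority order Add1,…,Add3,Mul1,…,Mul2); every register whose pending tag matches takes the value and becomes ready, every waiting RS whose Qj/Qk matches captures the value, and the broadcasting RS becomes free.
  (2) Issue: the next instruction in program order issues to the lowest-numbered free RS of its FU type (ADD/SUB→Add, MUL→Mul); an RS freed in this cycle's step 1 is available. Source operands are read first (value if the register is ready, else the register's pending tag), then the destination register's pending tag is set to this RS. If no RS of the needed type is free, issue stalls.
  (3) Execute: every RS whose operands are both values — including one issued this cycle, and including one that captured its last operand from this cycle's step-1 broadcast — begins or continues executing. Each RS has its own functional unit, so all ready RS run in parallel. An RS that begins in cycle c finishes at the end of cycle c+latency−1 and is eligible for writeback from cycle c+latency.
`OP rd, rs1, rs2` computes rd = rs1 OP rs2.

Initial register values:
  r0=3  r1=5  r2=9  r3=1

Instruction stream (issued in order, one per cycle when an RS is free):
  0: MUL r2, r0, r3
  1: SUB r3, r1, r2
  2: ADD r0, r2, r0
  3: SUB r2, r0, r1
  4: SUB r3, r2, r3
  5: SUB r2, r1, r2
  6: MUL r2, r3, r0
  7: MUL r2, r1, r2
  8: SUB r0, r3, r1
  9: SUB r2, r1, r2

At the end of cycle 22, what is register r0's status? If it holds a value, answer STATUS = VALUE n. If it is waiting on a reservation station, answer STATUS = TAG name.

STATUS = VALUE -6

cycle 1: issue MUL r2<-Mul1 // r0:3,r1:5,r2:Mul1,r3:1
cycle 2: issue SUB r3<-Add1 // r0:3,r1:5,r2:Mul1,r3:Add1
cycle 3: issue ADD r0<-Add2 // r0:Add2,r1:5,r2:Mul1,r3:Add1
cycle 4: issue SUB r2<-Add3 // r0:Add2,r1:5,r2:Add3,r3:Add1
cycle 5: stall // r0:Add2,r1:5,r2:Add3,r3:Add1
cycle 6: CDB Mul1=3; stall // r0:Add2,r1:5,r2:Add3,r3:Add1
cycle 7: stall // r0:Add2,r1:5,r2:Add3,r3:Add1
cycle 8: CDB Add1=2; issue SUB r3<-Add1 // r0:Add2,r1:5,r2:Add3,r3:Add1
cycle 9: CDB Add2=6; issue SUB r2<-Add2 // r0:6,r1:5,r2:Add2,r3:Add1
cycle 10: issue MUL r2<-Mul1 // r0:6,r1:5,r2:Mul1,r3:Add1
cycle 11: CDB Add3=1; issue MUL r2<-Mul2 // r0:6,r1:5,r2:Mul2,r3:Add1
cycle 12: issue SUB r0<-Add3 // r0:Add3,r1:5,r2:Mul2,r3:Add1
cycle 13: CDB Add1=-1; issue SUB r2<-Add1 // r0:Add3,r1:5,r2:Add1,r3:-1
cycle 14: CDB Add2=4 // r0:Add3,r1:5,r2:Add1,r3:-1
cycle 15: CDB Add3=-6 // r0:-6,r1:5,r2:Add1,r3:-1
cycle 16: - // r0:-6,r1:5,r2:Add1,r3:-1
cycle 17: - // r0:-6,r1:5,r2:Add1,r3:-1
cycle 18: CDB Mul1=-6 // r0:-6,r1:5,r2:Add1,r3:-1
cycle 19: - // r0:-6,r1:5,r2:Add1,r3:-1
cycle 20: - // r0:-6,r1:5,r2:Add1,r3:-1
cycle 21: - // r0:-6,r1:5,r2:Add1,r3:-1
cycle 22: - // r0:-6,r1:5,r2:Add1,r3:-1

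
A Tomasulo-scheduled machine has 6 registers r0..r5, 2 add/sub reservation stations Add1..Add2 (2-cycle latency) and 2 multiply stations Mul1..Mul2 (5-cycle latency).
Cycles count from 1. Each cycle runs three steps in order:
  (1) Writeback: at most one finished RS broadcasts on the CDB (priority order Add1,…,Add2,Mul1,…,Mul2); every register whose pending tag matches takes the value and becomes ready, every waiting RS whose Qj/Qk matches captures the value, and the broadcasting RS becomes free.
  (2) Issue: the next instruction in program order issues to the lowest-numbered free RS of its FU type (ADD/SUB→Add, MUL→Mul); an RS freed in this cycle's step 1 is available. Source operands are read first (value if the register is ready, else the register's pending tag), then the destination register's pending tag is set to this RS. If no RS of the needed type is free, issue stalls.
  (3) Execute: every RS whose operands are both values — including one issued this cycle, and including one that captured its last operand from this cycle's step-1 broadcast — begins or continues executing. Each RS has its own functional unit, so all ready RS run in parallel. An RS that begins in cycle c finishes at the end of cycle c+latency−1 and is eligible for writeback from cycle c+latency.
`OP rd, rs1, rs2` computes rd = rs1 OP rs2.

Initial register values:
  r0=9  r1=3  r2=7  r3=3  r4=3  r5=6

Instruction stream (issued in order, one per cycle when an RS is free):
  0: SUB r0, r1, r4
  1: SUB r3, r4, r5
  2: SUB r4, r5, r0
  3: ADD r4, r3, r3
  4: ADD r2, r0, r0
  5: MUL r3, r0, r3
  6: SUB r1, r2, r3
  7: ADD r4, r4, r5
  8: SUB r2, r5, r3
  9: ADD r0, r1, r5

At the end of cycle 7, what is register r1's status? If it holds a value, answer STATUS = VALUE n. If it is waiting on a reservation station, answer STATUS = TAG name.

STATUS = TAG Add1

cycle 1: issue SUB r0<-Add1 // r0:Add1,r1:3,r2:7,r3:3,r4:3,r5:6
cycle 2: issue SUB r3<-Add2 // r0:Add1,r1:3,r2:7,r3:Add2,r4:3,r5:6
cycle 3: CDB Add1=0; issue SUB r4<-Add1 // r0:0,r1:3,r2:7,r3:Add2,r4:Add1,r5:6
cycle 4: CDB Add2=-3; issue ADD r4<-Add2 // r0:0,r1:3,r2:7,r3:-3,r4:Add2,r5:6
cycle 5: CDB Add1=6; issue ADD r2<-Add1 // r0:0,r1:3,r2:Add1,r3:-3,r4:Add2,r5:6
cycle 6: CDB Add2=-6; issue MUL r3<-Mul1 // r0:0,r1:3,r2:Add1,r3:Mul1,r4:-6,r5:6
cycle 7: CDB Add1=0; issue SUB r1<-Add1 // r0:0,r1:Add1,r2:0,r3:Mul1,r4:-6,r5:6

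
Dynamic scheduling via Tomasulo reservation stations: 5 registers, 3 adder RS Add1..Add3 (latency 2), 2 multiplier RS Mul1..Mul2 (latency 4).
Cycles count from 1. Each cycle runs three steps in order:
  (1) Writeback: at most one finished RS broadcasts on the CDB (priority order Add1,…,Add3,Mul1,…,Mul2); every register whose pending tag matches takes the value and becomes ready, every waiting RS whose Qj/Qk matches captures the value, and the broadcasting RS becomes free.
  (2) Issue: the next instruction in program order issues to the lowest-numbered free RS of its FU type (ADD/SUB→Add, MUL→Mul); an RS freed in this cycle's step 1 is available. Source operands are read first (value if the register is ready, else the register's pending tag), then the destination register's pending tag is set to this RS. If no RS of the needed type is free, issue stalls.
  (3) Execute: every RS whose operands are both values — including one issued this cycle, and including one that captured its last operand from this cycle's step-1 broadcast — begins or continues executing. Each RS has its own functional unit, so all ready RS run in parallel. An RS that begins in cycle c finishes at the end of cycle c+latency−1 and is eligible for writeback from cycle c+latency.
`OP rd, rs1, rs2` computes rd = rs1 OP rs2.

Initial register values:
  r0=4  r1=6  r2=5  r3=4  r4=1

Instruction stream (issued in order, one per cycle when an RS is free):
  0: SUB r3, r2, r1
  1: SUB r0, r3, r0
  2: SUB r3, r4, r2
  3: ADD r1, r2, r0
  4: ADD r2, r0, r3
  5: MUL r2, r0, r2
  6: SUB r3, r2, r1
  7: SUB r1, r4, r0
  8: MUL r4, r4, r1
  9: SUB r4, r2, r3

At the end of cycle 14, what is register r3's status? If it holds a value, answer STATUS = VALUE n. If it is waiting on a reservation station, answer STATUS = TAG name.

  c1: issue SUB r3<-Add1  regs: r0:4,r1:6,r2:5,r3:Add1,r4:1
  c2: issue SUB r0<-Add2  regs: r0:Add2,r1:6,r2:5,r3:Add1,r4:1
  c3: CDB Add1=-1; issue SUB r3<-Add1  regs: r0:Add2,r1:6,r2:5,r3:Add1,r4:1
  c4: issue ADD r1<-Add3  regs: r0:Add2,r1:Add3,r2:5,r3:Add1,r4:1
  c5: CDB Add1=-4; issue ADD r2<-Add1  regs: r0:Add2,r1:Add3,r2:Add1,r3:-4,r4:1
  c6: CDB Add2=-5; issue MUL r2<-Mul1  regs: r0:-5,r1:Add3,r2:Mul1,r3:-4,r4:1
  c7: issue SUB r3<-Add2  regs: r0:-5,r1:Add3,r2:Mul1,r3:Add2,r4:1
  c8: CDB Add1=-9; issue SUB r1<-Add1  regs: r0:-5,r1:Add1,r2:Mul1,r3:Add2,r4:1
  c9: CDB Add3=0; issue MUL r4<-Mul2  regs: r0:-5,r1:Add1,r2:Mul1,r3:Add2,r4:Mul2
  c10: CDB Add1=6; issue SUB r4<-Add1  regs: r0:-5,r1:6,r2:Mul1,r3:Add2,r4:Add1
  c11: -  regs: r0:-5,r1:6,r2:Mul1,r3:Add2,r4:Add1
  c12: CDB Mul1=45  regs: r0:-5,r1:6,r2:45,r3:Add2,r4:Add1
  c13: -  regs: r0:-5,r1:6,r2:45,r3:Add2,r4:Add1
  c14: CDB Add2=45  regs: r0:-5,r1:6,r2:45,r3:45,r4:Add1

STATUS = VALUE 45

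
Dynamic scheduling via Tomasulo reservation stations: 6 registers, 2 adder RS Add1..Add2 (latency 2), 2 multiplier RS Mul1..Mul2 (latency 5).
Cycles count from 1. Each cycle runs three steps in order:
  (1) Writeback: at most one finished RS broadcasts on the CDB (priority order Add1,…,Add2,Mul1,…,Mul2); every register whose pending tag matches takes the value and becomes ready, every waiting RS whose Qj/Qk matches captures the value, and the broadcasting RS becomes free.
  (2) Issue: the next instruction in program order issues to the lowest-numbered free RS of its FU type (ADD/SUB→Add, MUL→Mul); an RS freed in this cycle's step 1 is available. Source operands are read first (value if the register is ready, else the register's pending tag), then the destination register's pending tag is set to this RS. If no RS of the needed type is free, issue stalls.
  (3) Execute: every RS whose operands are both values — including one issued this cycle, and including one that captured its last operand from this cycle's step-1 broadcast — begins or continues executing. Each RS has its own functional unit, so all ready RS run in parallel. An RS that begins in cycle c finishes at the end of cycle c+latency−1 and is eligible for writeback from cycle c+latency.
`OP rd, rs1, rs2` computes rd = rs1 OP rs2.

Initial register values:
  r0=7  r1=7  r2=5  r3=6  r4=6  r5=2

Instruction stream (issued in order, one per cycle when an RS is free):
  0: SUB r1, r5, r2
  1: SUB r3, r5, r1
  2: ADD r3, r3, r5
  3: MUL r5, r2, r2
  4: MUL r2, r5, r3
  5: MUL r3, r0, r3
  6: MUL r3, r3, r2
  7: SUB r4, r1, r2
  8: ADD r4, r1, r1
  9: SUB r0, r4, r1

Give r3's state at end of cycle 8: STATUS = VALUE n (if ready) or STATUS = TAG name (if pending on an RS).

STATUS = VALUE 7

c1: issue SUB r1<-Add1 | r0:7,r1:Add1,r2:5,r3:6,r4:6,r5:2
c2: issue SUB r3<-Add2 | r0:7,r1:Add1,r2:5,r3:Add2,r4:6,r5:2
c3: CDB Add1=-3; issue ADD r3<-Add1 | r0:7,r1:-3,r2:5,r3:Add1,r4:6,r5:2
c4: issue MUL r5<-Mul1 | r0:7,r1:-3,r2:5,r3:Add1,r4:6,r5:Mul1
c5: CDB Add2=5; issue MUL r2<-Mul2 | r0:7,r1:-3,r2:Mul2,r3:Add1,r4:6,r5:Mul1
c6: stall | r0:7,r1:-3,r2:Mul2,r3:Add1,r4:6,r5:Mul1
c7: CDB Add1=7; stall | r0:7,r1:-3,r2:Mul2,r3:7,r4:6,r5:Mul1
c8: stall | r0:7,r1:-3,r2:Mul2,r3:7,r4:6,r5:Mul1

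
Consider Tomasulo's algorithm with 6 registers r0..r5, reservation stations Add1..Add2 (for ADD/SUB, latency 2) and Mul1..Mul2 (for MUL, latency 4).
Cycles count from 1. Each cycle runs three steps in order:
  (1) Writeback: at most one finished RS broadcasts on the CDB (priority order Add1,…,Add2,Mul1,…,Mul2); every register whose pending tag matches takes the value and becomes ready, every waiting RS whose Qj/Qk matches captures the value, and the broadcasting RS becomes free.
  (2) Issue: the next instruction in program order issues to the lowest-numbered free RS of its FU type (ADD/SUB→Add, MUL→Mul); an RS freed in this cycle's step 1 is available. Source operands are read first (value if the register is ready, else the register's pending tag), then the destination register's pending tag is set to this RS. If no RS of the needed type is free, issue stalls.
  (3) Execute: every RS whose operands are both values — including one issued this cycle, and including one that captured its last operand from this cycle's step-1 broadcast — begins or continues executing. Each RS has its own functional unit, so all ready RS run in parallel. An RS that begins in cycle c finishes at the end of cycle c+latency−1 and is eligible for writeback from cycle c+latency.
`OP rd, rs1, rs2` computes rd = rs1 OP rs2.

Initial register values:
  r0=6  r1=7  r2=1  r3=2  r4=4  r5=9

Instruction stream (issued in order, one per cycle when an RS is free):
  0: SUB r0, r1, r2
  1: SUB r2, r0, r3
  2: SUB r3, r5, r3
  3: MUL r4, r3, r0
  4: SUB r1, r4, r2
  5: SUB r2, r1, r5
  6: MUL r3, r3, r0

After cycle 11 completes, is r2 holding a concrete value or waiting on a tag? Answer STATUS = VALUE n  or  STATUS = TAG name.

cycle 1: issue SUB r0<-Add1 // r0:Add1,r1:7,r2:1,r3:2,r4:4,r5:9
cycle 2: issue SUB r2<-Add2 // r0:Add1,r1:7,r2:Add2,r3:2,r4:4,r5:9
cycle 3: CDB Add1=6; issue SUB r3<-Add1 // r0:6,r1:7,r2:Add2,r3:Add1,r4:4,r5:9
cycle 4: issue MUL r4<-Mul1 // r0:6,r1:7,r2:Add2,r3:Add1,r4:Mul1,r5:9
cycle 5: CDB Add1=7; issue SUB r1<-Add1 // r0:6,r1:Add1,r2:Add2,r3:7,r4:Mul1,r5:9
cycle 6: CDB Add2=4; issue SUB r2<-Add2 // r0:6,r1:Add1,r2:Add2,r3:7,r4:Mul1,r5:9
cycle 7: issue MUL r3<-Mul2 // r0:6,r1:Add1,r2:Add2,r3:Mul2,r4:Mul1,r5:9
cycle 8: - // r0:6,r1:Add1,r2:Add2,r3:Mul2,r4:Mul1,r5:9
cycle 9: CDB Mul1=42 // r0:6,r1:Add1,r2:Add2,r3:Mul2,r4:42,r5:9
cycle 10: - // r0:6,r1:Add1,r2:Add2,r3:Mul2,r4:42,r5:9
cycle 11: CDB Add1=38 // r0:6,r1:38,r2:Add2,r3:Mul2,r4:42,r5:9

STATUS = TAG Add2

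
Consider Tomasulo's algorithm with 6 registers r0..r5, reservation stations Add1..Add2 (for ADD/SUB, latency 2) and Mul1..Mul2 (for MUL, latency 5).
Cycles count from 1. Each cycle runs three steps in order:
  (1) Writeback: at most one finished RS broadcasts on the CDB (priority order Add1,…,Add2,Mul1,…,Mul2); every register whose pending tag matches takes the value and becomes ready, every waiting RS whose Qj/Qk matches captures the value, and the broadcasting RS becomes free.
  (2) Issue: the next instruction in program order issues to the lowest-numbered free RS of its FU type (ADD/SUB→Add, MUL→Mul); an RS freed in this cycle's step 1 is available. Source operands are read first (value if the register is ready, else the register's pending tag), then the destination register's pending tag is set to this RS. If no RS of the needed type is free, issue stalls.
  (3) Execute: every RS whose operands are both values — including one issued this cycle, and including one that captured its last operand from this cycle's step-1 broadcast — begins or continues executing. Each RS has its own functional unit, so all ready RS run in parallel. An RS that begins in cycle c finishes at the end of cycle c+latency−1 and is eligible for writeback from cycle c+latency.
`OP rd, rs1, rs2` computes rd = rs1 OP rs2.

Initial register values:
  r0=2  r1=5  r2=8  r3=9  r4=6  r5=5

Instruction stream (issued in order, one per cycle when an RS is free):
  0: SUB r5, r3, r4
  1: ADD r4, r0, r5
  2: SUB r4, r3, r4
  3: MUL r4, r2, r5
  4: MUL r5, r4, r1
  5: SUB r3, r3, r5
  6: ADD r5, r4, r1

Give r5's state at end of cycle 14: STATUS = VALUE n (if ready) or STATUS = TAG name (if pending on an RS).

c1: issue SUB r5<-Add1 | r0:2,r1:5,r2:8,r3:9,r4:6,r5:Add1
c2: issue ADD r4<-Add2 | r0:2,r1:5,r2:8,r3:9,r4:Add2,r5:Add1
c3: CDB Add1=3; issue SUB r4<-Add1 | r0:2,r1:5,r2:8,r3:9,r4:Add1,r5:3
c4: issue MUL r4<-Mul1 | r0:2,r1:5,r2:8,r3:9,r4:Mul1,r5:3
c5: CDB Add2=5; issue MUL r5<-Mul2 | r0:2,r1:5,r2:8,r3:9,r4:Mul1,r5:Mul2
c6: issue SUB r3<-Add2 | r0:2,r1:5,r2:8,r3:Add2,r4:Mul1,r5:Mul2
c7: CDB Add1=4; issue ADD r5<-Add1 | r0:2,r1:5,r2:8,r3:Add2,r4:Mul1,r5:Add1
c8: - | r0:2,r1:5,r2:8,r3:Add2,r4:Mul1,r5:Add1
c9: CDB Mul1=24 | r0:2,r1:5,r2:8,r3:Add2,r4:24,r5:Add1
c10: - | r0:2,r1:5,r2:8,r3:Add2,r4:24,r5:Add1
c11: CDB Add1=29 | r0:2,r1:5,r2:8,r3:Add2,r4:24,r5:29
c12: - | r0:2,r1:5,r2:8,r3:Add2,r4:24,r5:29
c13: - | r0:2,r1:5,r2:8,r3:Add2,r4:24,r5:29
c14: CDB Mul2=120 | r0:2,r1:5,r2:8,r3:Add2,r4:24,r5:29

STATUS = VALUE 29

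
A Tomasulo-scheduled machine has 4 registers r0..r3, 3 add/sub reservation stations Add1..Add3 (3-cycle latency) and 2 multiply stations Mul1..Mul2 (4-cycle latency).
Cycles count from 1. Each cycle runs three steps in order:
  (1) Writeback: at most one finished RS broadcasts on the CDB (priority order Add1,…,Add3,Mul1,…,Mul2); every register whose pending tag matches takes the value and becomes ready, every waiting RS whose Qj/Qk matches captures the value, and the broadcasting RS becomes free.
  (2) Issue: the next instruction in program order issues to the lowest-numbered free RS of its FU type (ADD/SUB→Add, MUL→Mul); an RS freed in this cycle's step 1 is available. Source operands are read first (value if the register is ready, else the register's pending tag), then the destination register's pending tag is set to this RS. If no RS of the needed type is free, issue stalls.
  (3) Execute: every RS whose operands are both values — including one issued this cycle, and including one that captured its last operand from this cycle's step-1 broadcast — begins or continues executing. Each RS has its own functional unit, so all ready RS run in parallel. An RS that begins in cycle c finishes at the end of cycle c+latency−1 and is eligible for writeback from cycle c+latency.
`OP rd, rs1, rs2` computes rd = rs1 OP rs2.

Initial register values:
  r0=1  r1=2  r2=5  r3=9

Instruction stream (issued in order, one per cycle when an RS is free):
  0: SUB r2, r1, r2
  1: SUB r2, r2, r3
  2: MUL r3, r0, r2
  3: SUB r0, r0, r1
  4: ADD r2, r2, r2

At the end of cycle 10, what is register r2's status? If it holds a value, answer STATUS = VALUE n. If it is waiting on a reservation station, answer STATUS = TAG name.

c1: issue SUB r2<-Add1 | r0:1,r1:2,r2:Add1,r3:9
c2: issue SUB r2<-Add2 | r0:1,r1:2,r2:Add2,r3:9
c3: issue MUL r3<-Mul1 | r0:1,r1:2,r2:Add2,r3:Mul1
c4: CDB Add1=-3; issue SUB r0<-Add1 | r0:Add1,r1:2,r2:Add2,r3:Mul1
c5: issue ADD r2<-Add3 | r0:Add1,r1:2,r2:Add3,r3:Mul1
c6: - | r0:Add1,r1:2,r2:Add3,r3:Mul1
c7: CDB Add1=-1 | r0:-1,r1:2,r2:Add3,r3:Mul1
c8: CDB Add2=-12 | r0:-1,r1:2,r2:Add3,r3:Mul1
c9: - | r0:-1,r1:2,r2:Add3,r3:Mul1
c10: - | r0:-1,r1:2,r2:Add3,r3:Mul1

STATUS = TAG Add3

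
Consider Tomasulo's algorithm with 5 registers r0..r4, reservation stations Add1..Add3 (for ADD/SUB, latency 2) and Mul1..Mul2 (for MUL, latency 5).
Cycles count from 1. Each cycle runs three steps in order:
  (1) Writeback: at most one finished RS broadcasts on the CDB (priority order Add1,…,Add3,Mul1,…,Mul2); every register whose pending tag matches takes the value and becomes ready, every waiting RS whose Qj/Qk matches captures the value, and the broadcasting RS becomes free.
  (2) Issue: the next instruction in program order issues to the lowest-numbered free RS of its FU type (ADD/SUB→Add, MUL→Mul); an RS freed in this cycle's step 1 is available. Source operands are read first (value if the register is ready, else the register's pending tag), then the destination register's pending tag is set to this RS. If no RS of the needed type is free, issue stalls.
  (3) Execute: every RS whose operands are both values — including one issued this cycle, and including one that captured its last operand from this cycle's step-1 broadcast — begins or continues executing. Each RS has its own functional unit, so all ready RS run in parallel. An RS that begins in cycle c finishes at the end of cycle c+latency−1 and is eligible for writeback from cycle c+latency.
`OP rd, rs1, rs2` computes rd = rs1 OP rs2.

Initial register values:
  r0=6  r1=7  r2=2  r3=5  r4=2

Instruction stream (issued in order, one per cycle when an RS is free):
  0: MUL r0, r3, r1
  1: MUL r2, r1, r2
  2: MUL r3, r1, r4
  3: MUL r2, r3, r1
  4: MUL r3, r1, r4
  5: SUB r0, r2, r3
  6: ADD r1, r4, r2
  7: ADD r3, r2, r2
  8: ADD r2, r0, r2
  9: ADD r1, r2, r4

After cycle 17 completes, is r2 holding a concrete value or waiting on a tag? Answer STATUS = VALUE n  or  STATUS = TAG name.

STATUS = VALUE 98

c1: issue MUL r0<-Mul1 | r0:Mul1,r1:7,r2:2,r3:5,r4:2
c2: issue MUL r2<-Mul2 | r0:Mul1,r1:7,r2:Mul2,r3:5,r4:2
c3: stall | r0:Mul1,r1:7,r2:Mul2,r3:5,r4:2
c4: stall | r0:Mul1,r1:7,r2:Mul2,r3:5,r4:2
c5: stall | r0:Mul1,r1:7,r2:Mul2,r3:5,r4:2
c6: CDB Mul1=35; issue MUL r3<-Mul1 | r0:35,r1:7,r2:Mul2,r3:Mul1,r4:2
c7: CDB Mul2=14; issue MUL r2<-Mul2 | r0:35,r1:7,r2:Mul2,r3:Mul1,r4:2
c8: stall | r0:35,r1:7,r2:Mul2,r3:Mul1,r4:2
c9: stall | r0:35,r1:7,r2:Mul2,r3:Mul1,r4:2
c10: stall | r0:35,r1:7,r2:Mul2,r3:Mul1,r4:2
c11: CDB Mul1=14; issue MUL r3<-Mul1 | r0:35,r1:7,r2:Mul2,r3:Mul1,r4:2
c12: issue SUB r0<-Add1 | r0:Add1,r1:7,r2:Mul2,r3:Mul1,r4:2
c13: issue ADD r1<-Add2 | r0:Add1,r1:Add2,r2:Mul2,r3:Mul1,r4:2
c14: issue ADD r3<-Add3 | r0:Add1,r1:Add2,r2:Mul2,r3:Add3,r4:2
c15: stall | r0:Add1,r1:Add2,r2:Mul2,r3:Add3,r4:2
c16: CDB Mul1=14; stall | r0:Add1,r1:Add2,r2:Mul2,r3:Add3,r4:2
c17: CDB Mul2=98; stall | r0:Add1,r1:Add2,r2:98,r3:Add3,r4:2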